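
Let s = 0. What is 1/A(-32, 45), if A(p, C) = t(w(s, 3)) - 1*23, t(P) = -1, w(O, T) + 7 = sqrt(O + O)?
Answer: -1/24 ≈ -0.041667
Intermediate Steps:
w(O, T) = -7 + sqrt(2)*sqrt(O) (w(O, T) = -7 + sqrt(O + O) = -7 + sqrt(2*O) = -7 + sqrt(2)*sqrt(O))
A(p, C) = -24 (A(p, C) = -1 - 1*23 = -1 - 23 = -24)
1/A(-32, 45) = 1/(-24) = -1/24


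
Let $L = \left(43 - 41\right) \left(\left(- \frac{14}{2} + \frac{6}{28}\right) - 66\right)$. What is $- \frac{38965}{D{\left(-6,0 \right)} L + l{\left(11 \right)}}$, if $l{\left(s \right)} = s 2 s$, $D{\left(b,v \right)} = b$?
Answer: $- \frac{272755}{7808} \approx -34.933$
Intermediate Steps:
$l{\left(s \right)} = 2 s^{2}$ ($l{\left(s \right)} = 2 s s = 2 s^{2}$)
$L = - \frac{1019}{7}$ ($L = 2 \left(\left(\left(-14\right) \frac{1}{2} + 6 \cdot \frac{1}{28}\right) - 66\right) = 2 \left(\left(-7 + \frac{3}{14}\right) - 66\right) = 2 \left(- \frac{95}{14} - 66\right) = 2 \left(- \frac{1019}{14}\right) = - \frac{1019}{7} \approx -145.57$)
$- \frac{38965}{D{\left(-6,0 \right)} L + l{\left(11 \right)}} = - \frac{38965}{\left(-6\right) \left(- \frac{1019}{7}\right) + 2 \cdot 11^{2}} = - \frac{38965}{\frac{6114}{7} + 2 \cdot 121} = - \frac{38965}{\frac{6114}{7} + 242} = - \frac{38965}{\frac{7808}{7}} = \left(-38965\right) \frac{7}{7808} = - \frac{272755}{7808}$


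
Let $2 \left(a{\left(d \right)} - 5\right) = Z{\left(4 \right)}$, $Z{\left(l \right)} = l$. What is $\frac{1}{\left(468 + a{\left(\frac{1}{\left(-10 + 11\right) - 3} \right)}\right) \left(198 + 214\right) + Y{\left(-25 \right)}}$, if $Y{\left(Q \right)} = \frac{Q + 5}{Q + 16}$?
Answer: $\frac{9}{1761320} \approx 5.1098 \cdot 10^{-6}$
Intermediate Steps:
$a{\left(d \right)} = 7$ ($a{\left(d \right)} = 5 + \frac{1}{2} \cdot 4 = 5 + 2 = 7$)
$Y{\left(Q \right)} = \frac{5 + Q}{16 + Q}$
$\frac{1}{\left(468 + a{\left(\frac{1}{\left(-10 + 11\right) - 3} \right)}\right) \left(198 + 214\right) + Y{\left(-25 \right)}} = \frac{1}{\left(468 + 7\right) \left(198 + 214\right) + \frac{5 - 25}{16 - 25}} = \frac{1}{475 \cdot 412 + \frac{1}{-9} \left(-20\right)} = \frac{1}{195700 - - \frac{20}{9}} = \frac{1}{195700 + \frac{20}{9}} = \frac{1}{\frac{1761320}{9}} = \frac{9}{1761320}$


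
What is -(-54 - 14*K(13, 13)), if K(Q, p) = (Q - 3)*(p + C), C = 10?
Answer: 3274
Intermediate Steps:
K(Q, p) = (-3 + Q)*(10 + p) (K(Q, p) = (Q - 3)*(p + 10) = (-3 + Q)*(10 + p))
-(-54 - 14*K(13, 13)) = -(-54 - 14*(-30 - 3*13 + 10*13 + 13*13)) = -(-54 - 14*(-30 - 39 + 130 + 169)) = -(-54 - 14*230) = -(-54 - 3220) = -1*(-3274) = 3274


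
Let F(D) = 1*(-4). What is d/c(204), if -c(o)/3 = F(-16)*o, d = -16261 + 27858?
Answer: 11597/2448 ≈ 4.7373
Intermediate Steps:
d = 11597
F(D) = -4
c(o) = 12*o (c(o) = -(-12)*o = 12*o)
d/c(204) = 11597/((12*204)) = 11597/2448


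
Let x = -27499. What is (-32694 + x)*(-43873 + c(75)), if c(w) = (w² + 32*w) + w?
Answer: 2153284189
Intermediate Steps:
c(w) = w² + 33*w
(-32694 + x)*(-43873 + c(75)) = (-32694 - 27499)*(-43873 + 75*(33 + 75)) = -60193*(-43873 + 75*108) = -60193*(-43873 + 8100) = -60193*(-35773) = 2153284189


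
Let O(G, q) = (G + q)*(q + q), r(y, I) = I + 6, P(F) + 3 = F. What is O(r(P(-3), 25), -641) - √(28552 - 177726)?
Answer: 782020 - I*√149174 ≈ 7.8202e+5 - 386.23*I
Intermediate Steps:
P(F) = -3 + F
r(y, I) = 6 + I
O(G, q) = 2*q*(G + q) (O(G, q) = (G + q)*(2*q) = 2*q*(G + q))
O(r(P(-3), 25), -641) - √(28552 - 177726) = 2*(-641)*((6 + 25) - 641) - √(28552 - 177726) = 2*(-641)*(31 - 641) - √(-149174) = 2*(-641)*(-610) - I*√149174 = 782020 - I*√149174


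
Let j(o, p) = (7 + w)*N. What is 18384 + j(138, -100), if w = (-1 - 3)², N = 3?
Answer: 18453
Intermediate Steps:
w = 16 (w = (-4)² = 16)
j(o, p) = 69 (j(o, p) = (7 + 16)*3 = 23*3 = 69)
18384 + j(138, -100) = 18384 + 69 = 18453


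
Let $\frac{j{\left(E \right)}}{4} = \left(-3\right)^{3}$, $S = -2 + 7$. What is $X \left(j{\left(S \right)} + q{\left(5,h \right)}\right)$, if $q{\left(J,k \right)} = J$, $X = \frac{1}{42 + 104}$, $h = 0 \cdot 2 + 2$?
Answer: $- \frac{103}{146} \approx -0.70548$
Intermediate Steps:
$S = 5$
$h = 2$ ($h = 0 + 2 = 2$)
$X = \frac{1}{146} \approx 0.0068493$
$j{\left(E \right)} = -108$ ($j{\left(E \right)} = 4 \left(-3\right)^{3} = 4 \left(-27\right) = -108$)
$X \left(j{\left(S \right)} + q{\left(5,h \right)}\right) = \frac{-108 + 5}{146} = \frac{1}{146} \left(-103\right) = - \frac{103}{146}$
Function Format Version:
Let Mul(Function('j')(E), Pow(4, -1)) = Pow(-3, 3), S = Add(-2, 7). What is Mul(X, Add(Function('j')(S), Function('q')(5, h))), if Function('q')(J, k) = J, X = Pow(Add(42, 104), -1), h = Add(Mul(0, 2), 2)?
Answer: Rational(-103, 146) ≈ -0.70548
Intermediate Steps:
S = 5
h = 2 (h = Add(0, 2) = 2)
X = Rational(1, 146) (X = Pow(146, -1) = Rational(1, 146) ≈ 0.0068493)
Function('j')(E) = -108 (Function('j')(E) = Mul(4, Pow(-3, 3)) = Mul(4, -27) = -108)
Mul(X, Add(Function('j')(S), Function('q')(5, h))) = Mul(Rational(1, 146), Add(-108, 5)) = Mul(Rational(1, 146), -103) = Rational(-103, 146)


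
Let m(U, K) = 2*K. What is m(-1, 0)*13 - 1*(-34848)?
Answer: 34848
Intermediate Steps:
m(-1, 0)*13 - 1*(-34848) = (2*0)*13 - 1*(-34848) = 0*13 + 34848 = 0 + 34848 = 34848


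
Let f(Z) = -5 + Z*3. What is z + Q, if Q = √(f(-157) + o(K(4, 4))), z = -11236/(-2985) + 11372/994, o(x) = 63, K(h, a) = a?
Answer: 22557002/1483545 + I*√413 ≈ 15.205 + 20.322*I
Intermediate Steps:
f(Z) = -5 + 3*Z
z = 22557002/1483545 (z = -11236*(-1/2985) + 11372*(1/994) = 11236/2985 + 5686/497 = 22557002/1483545 ≈ 15.205)
Q = I*√413 (Q = √((-5 + 3*(-157)) + 63) = √((-5 - 471) + 63) = √(-476 + 63) = √(-413) = I*√413 ≈ 20.322*I)
z + Q = 22557002/1483545 + I*√413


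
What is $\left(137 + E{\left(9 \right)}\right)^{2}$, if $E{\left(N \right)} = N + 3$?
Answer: $22201$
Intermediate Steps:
$E{\left(N \right)} = 3 + N$
$\left(137 + E{\left(9 \right)}\right)^{2} = \left(137 + \left(3 + 9\right)\right)^{2} = \left(137 + 12\right)^{2} = 149^{2} = 22201$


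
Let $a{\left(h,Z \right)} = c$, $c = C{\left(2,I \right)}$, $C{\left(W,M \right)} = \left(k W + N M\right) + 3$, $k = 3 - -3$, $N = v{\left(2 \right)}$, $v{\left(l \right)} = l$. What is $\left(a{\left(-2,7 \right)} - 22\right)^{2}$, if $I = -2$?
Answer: $121$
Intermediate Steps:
$N = 2$
$k = 6$ ($k = 3 + 3 = 6$)
$C{\left(W,M \right)} = 3 + 2 M + 6 W$ ($C{\left(W,M \right)} = \left(6 W + 2 M\right) + 3 = \left(2 M + 6 W\right) + 3 = 3 + 2 M + 6 W$)
$c = 11$ ($c = 3 + 2 \left(-2\right) + 6 \cdot 2 = 3 - 4 + 12 = 11$)
$a{\left(h,Z \right)} = 11$
$\left(a{\left(-2,7 \right)} - 22\right)^{2} = \left(11 - 22\right)^{2} = \left(-11\right)^{2} = 121$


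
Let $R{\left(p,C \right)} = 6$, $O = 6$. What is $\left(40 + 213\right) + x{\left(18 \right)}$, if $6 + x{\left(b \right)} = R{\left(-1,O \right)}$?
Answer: $253$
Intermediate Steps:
$x{\left(b \right)} = 0$ ($x{\left(b \right)} = -6 + 6 = 0$)
$\left(40 + 213\right) + x{\left(18 \right)} = \left(40 + 213\right) + 0 = 253 + 0 = 253$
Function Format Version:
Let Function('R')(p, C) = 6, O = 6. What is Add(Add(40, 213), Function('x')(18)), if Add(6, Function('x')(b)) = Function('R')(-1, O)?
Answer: 253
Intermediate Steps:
Function('x')(b) = 0 (Function('x')(b) = Add(-6, 6) = 0)
Add(Add(40, 213), Function('x')(18)) = Add(Add(40, 213), 0) = Add(253, 0) = 253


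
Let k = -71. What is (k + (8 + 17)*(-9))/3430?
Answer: -148/1715 ≈ -0.086297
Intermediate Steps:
(k + (8 + 17)*(-9))/3430 = (-71 + (8 + 17)*(-9))/3430 = (-71 + 25*(-9))*(1/3430) = (-71 - 225)*(1/3430) = -296*1/3430 = -148/1715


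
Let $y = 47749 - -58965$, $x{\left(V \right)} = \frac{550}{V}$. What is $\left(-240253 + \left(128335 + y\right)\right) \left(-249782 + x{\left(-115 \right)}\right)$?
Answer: $\frac{29897479584}{23} \approx 1.2999 \cdot 10^{9}$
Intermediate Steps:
$y = 106714$ ($y = 47749 + 58965 = 106714$)
$\left(-240253 + \left(128335 + y\right)\right) \left(-249782 + x{\left(-115 \right)}\right) = \left(-240253 + \left(128335 + 106714\right)\right) \left(-249782 + \frac{550}{-115}\right) = \left(-240253 + 235049\right) \left(-249782 + 550 \left(- \frac{1}{115}\right)\right) = - 5204 \left(-249782 - \frac{110}{23}\right) = \left(-5204\right) \left(- \frac{5745096}{23}\right) = \frac{29897479584}{23}$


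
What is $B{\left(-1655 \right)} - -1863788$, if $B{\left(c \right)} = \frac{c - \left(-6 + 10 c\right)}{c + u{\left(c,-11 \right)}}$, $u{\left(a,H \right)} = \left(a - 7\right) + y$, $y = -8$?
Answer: $\frac{6197080199}{3325} \approx 1.8638 \cdot 10^{6}$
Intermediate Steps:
$u{\left(a,H \right)} = -15 + a$ ($u{\left(a,H \right)} = \left(a - 7\right) - 8 = \left(-7 + a\right) - 8 = -15 + a$)
$B{\left(c \right)} = \frac{6 - 9 c}{-15 + 2 c}$ ($B{\left(c \right)} = \frac{c - \left(-6 + 10 c\right)}{c + \left(-15 + c\right)} = \frac{c - \left(-6 + 10 c\right)}{-15 + 2 c} = \frac{6 - 9 c}{-15 + 2 c}$)
$B{\left(-1655 \right)} - -1863788 = \frac{3 \left(2 - -4965\right)}{-15 + 2 \left(-1655\right)} - -1863788 = \frac{3 \left(2 + 4965\right)}{-15 - 3310} + 1863788 = 3 \frac{1}{-3325} \cdot 4967 + 1863788 = 3 \left(- \frac{1}{3325}\right) 4967 + 1863788 = - \frac{14901}{3325} + 1863788 = \frac{6197080199}{3325}$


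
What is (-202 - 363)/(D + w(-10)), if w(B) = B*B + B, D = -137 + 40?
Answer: 565/7 ≈ 80.714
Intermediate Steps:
D = -97
w(B) = B + B² (w(B) = B² + B = B + B²)
(-202 - 363)/(D + w(-10)) = (-202 - 363)/(-97 - 10*(1 - 10)) = -565/(-97 - 10*(-9)) = -565/(-97 + 90) = -565/(-7) = -565*(-⅐) = 565/7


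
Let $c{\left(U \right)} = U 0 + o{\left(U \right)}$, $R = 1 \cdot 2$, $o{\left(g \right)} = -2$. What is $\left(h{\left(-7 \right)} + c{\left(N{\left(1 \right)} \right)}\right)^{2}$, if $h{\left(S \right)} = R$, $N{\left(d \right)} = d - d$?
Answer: $0$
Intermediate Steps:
$R = 2$
$N{\left(d \right)} = 0$
$h{\left(S \right)} = 2$
$c{\left(U \right)} = -2$ ($c{\left(U \right)} = U 0 - 2 = 0 - 2 = -2$)
$\left(h{\left(-7 \right)} + c{\left(N{\left(1 \right)} \right)}\right)^{2} = \left(2 - 2\right)^{2} = 0^{2} = 0$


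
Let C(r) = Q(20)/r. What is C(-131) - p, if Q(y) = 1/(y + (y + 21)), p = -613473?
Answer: 4902262742/7991 ≈ 6.1347e+5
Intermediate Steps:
Q(y) = 1/(21 + 2*y) (Q(y) = 1/(y + (21 + y)) = 1/(21 + 2*y))
C(r) = 1/(61*r) (C(r) = 1/((21 + 2*20)*r) = 1/((21 + 40)*r) = 1/(61*r))
C(-131) - p = (1/61)/(-131) - 1*(-613473) = (1/61)*(-1/131) + 613473 = -1/7991 + 613473 = 4902262742/7991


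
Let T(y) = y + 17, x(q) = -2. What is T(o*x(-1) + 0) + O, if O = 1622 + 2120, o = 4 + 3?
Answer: 3745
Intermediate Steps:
o = 7
O = 3742
T(y) = 17 + y
T(o*x(-1) + 0) + O = (17 + (7*(-2) + 0)) + 3742 = (17 + (-14 + 0)) + 3742 = (17 - 14) + 3742 = 3 + 3742 = 3745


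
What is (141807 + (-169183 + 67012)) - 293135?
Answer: -253499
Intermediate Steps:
(141807 + (-169183 + 67012)) - 293135 = (141807 - 102171) - 293135 = 39636 - 293135 = -253499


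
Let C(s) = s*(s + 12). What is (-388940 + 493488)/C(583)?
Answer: 104548/346885 ≈ 0.30139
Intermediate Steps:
C(s) = s*(12 + s)
(-388940 + 493488)/C(583) = (-388940 + 493488)/((583*(12 + 583))) = 104548/((583*595)) = 104548/346885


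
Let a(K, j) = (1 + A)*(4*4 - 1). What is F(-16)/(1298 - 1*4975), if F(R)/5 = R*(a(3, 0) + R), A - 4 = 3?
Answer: 8320/3677 ≈ 2.2627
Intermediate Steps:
A = 7 (A = 4 + 3 = 7)
a(K, j) = 120 (a(K, j) = (1 + 7)*(4*4 - 1) = 8*(16 - 1) = 8*15 = 120)
F(R) = 5*R*(120 + R) (F(R) = 5*(R*(120 + R)) = 5*R*(120 + R))
F(-16)/(1298 - 1*4975) = (5*(-16)*(120 - 16))/(1298 - 1*4975) = (5*(-16)*104)/(1298 - 4975) = -8320/(-3677) = -8320*(-1/3677) = 8320/3677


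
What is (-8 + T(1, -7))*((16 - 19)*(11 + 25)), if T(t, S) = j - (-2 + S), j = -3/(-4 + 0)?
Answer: -189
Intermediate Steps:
j = ¾ (j = -3/(-4) = -3*(-¼) = ¾ ≈ 0.75000)
T(t, S) = 11/4 - S (T(t, S) = ¾ - (-2 + S) = ¾ + (2 - S) = 11/4 - S)
(-8 + T(1, -7))*((16 - 19)*(11 + 25)) = (-8 + (11/4 - 1*(-7)))*((16 - 19)*(11 + 25)) = (-8 + (11/4 + 7))*(-3*36) = (-8 + 39/4)*(-108) = (7/4)*(-108) = -189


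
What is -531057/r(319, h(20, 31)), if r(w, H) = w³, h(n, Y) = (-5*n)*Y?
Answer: -531057/32461759 ≈ -0.016359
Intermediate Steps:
h(n, Y) = -5*Y*n
-531057/r(319, h(20, 31)) = -531057/(319³) = -531057/32461759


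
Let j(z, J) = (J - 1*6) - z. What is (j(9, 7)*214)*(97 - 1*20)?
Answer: -131824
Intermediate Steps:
j(z, J) = -6 + J - z (j(z, J) = (J - 6) - z = (-6 + J) - z = -6 + J - z)
(j(9, 7)*214)*(97 - 1*20) = ((-6 + 7 - 1*9)*214)*(97 - 1*20) = ((-6 + 7 - 9)*214)*(97 - 20) = -8*214*77 = -1712*77 = -131824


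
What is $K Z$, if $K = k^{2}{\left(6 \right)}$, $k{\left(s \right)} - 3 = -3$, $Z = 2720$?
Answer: $0$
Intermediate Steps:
$k{\left(s \right)} = 0$ ($k{\left(s \right)} = 3 - 3 = 0$)
$K = 0$ ($K = 0^{2} = 0$)
$K Z = 0 \cdot 2720 = 0$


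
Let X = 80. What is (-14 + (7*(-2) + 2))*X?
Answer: -2080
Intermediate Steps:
(-14 + (7*(-2) + 2))*X = (-14 + (7*(-2) + 2))*80 = (-14 + (-14 + 2))*80 = (-14 - 12)*80 = -26*80 = -2080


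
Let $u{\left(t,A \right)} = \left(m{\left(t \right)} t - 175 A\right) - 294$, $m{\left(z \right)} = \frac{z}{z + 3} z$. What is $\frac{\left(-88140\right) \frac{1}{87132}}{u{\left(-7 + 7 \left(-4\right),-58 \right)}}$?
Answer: $- \frac{18080}{200105899} \approx -9.0352 \cdot 10^{-5}$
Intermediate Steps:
$m{\left(z \right)} = \frac{z^{2}}{3 + z}$ ($m{\left(z \right)} = \frac{z}{3 + z} z = \frac{z^{2}}{3 + z}$)
$u{\left(t,A \right)} = -294 - 175 A + \frac{t^{3}}{3 + t}$ ($u{\left(t,A \right)} = \left(\frac{t^{2}}{3 + t} t - 175 A\right) - 294 = \left(\frac{t^{3}}{3 + t} - 175 A\right) - 294 = \left(- 175 A + \frac{t^{3}}{3 + t}\right) - 294 = -294 - 175 A + \frac{t^{3}}{3 + t}$)
$\frac{\left(-88140\right) \frac{1}{87132}}{u{\left(-7 + 7 \left(-4\right),-58 \right)}} = \frac{\left(-88140\right) \frac{1}{87132}}{\frac{1}{3 + \left(-7 + 7 \left(-4\right)\right)} \left(\left(-7 + 7 \left(-4\right)\right)^{3} - 7 \left(3 + \left(-7 + 7 \left(-4\right)\right)\right) \left(42 + 25 \left(-58\right)\right)\right)} = \frac{\left(-88140\right) \frac{1}{87132}}{\frac{1}{3 - 35} \left(\left(-7 - 28\right)^{3} - 7 \left(3 - 35\right) \left(42 - 1450\right)\right)} = - \frac{7345}{7261 \frac{\left(-35\right)^{3} - 7 \left(3 - 35\right) \left(-1408\right)}{3 - 35}} = - \frac{7345}{7261 \frac{-42875 - \left(-224\right) \left(-1408\right)}{-32}} = - \frac{7345}{7261 \left(- \frac{-42875 - 315392}{32}\right)} = - \frac{7345}{7261 \left(\left(- \frac{1}{32}\right) \left(-358267\right)\right)} = - \frac{7345}{7261 \cdot \frac{358267}{32}} = \left(- \frac{7345}{7261}\right) \frac{32}{358267} = - \frac{18080}{200105899}$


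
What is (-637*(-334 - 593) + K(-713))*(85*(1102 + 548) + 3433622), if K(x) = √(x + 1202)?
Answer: 2110367842128 + 3573872*√489 ≈ 2.1104e+12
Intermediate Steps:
K(x) = √(1202 + x)
(-637*(-334 - 593) + K(-713))*(85*(1102 + 548) + 3433622) = (-637*(-334 - 593) + √(1202 - 713))*(85*(1102 + 548) + 3433622) = (-637*(-927) + √489)*(85*1650 + 3433622) = (590499 + √489)*(140250 + 3433622) = (590499 + √489)*3573872 = 2110367842128 + 3573872*√489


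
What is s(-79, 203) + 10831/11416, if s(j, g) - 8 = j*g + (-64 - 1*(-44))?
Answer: -183204553/11416 ≈ -16048.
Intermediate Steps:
s(j, g) = -12 + g*j (s(j, g) = 8 + (j*g + (-64 - 1*(-44))) = 8 + (g*j + (-64 + 44)) = 8 + (g*j - 20) = 8 + (-20 + g*j) = -12 + g*j)
s(-79, 203) + 10831/11416 = (-12 + 203*(-79)) + 10831/11416 = (-12 - 16037) + 10831*(1/11416) = -16049 + 10831/11416 = -183204553/11416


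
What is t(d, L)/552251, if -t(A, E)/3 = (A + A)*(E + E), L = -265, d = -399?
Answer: -181260/78893 ≈ -2.2975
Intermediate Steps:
t(A, E) = -12*A*E (t(A, E) = -3*(A + A)*(E + E) = -3*2*A*2*E = -12*A*E)
t(d, L)/552251 = -12*(-399)*(-265)/552251 = -1268820*1/552251 = -181260/78893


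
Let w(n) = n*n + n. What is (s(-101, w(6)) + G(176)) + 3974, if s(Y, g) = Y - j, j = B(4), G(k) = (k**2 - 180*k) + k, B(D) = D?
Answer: 3341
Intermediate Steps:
G(k) = k**2 - 179*k
w(n) = n + n**2 (w(n) = n**2 + n = n + n**2)
j = 4
s(Y, g) = -4 + Y (s(Y, g) = Y - 1*4 = Y - 4 = -4 + Y)
(s(-101, w(6)) + G(176)) + 3974 = ((-4 - 101) + 176*(-179 + 176)) + 3974 = (-105 + 176*(-3)) + 3974 = (-105 - 528) + 3974 = -633 + 3974 = 3341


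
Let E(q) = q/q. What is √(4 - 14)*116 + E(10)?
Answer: 1 + 116*I*√10 ≈ 1.0 + 366.82*I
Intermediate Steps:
E(q) = 1
√(4 - 14)*116 + E(10) = √(4 - 14)*116 + 1 = √(-10)*116 + 1 = (I*√10)*116 + 1 = 116*I*√10 + 1 = 1 + 116*I*√10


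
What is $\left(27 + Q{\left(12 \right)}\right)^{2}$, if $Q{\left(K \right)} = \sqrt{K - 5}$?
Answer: $\left(27 + \sqrt{7}\right)^{2} \approx 878.87$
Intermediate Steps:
$Q{\left(K \right)} = \sqrt{-5 + K}$
$\left(27 + Q{\left(12 \right)}\right)^{2} = \left(27 + \sqrt{-5 + 12}\right)^{2} = \left(27 + \sqrt{7}\right)^{2}$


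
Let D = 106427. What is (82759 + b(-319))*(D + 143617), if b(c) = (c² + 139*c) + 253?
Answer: 35114179008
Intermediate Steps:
b(c) = 253 + c² + 139*c
(82759 + b(-319))*(D + 143617) = (82759 + (253 + (-319)² + 139*(-319)))*(106427 + 143617) = (82759 + (253 + 101761 - 44341))*250044 = (82759 + 57673)*250044 = 140432*250044 = 35114179008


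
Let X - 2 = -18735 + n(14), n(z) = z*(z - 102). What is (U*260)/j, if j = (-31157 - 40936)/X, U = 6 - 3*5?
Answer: -15572700/24031 ≈ -648.03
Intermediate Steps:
n(z) = z*(-102 + z)
X = -19965 (X = 2 + (-18735 + 14*(-102 + 14)) = 2 + (-18735 + 14*(-88)) = 2 + (-18735 - 1232) = 2 - 19967 = -19965)
U = -9 (U = 6 - 15 = -9)
j = 24031/6655 (j = (-31157 - 40936)/(-19965) = -72093*(-1/19965) = 24031/6655 ≈ 3.6110)
(U*260)/j = (-9*260)/(24031/6655) = -2340*6655/24031 = -15572700/24031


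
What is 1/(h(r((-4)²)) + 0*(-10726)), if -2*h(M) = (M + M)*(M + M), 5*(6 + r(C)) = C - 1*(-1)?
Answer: -25/338 ≈ -0.073964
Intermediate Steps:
r(C) = -29/5 + C/5 (r(C) = -6 + (C - 1*(-1))/5 = -6 + (C + 1)/5 = -6 + (1 + C)/5 = -6 + (⅕ + C/5) = -29/5 + C/5)
h(M) = -2*M² (h(M) = -(M + M)*(M + M)/2 = -2*M*2*M/2 = -2*M²)
1/(h(r((-4)²)) + 0*(-10726)) = 1/(-2*(-29/5 + (⅕)*(-4)²)² + 0*(-10726)) = 1/(-2*(-29/5 + (⅕)*16)² + 0) = 1/(-2*(-29/5 + 16/5)² + 0) = 1/(-2*(-13/5)² + 0) = 1/(-2*169/25 + 0) = 1/(-338/25 + 0) = 1/(-338/25) = -25/338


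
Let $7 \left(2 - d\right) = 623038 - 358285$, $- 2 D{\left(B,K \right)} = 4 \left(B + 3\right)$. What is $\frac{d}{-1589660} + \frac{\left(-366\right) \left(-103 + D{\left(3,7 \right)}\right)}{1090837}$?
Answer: $\frac{757148622343}{12138419617940} \approx 0.062376$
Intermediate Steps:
$D{\left(B,K \right)} = -6 - 2 B$ ($D{\left(B,K \right)} = - \frac{4 \left(B + 3\right)}{2} = - \frac{4 \left(3 + B\right)}{2} = - \frac{12 + 4 B}{2} = -6 - 2 B$)
$d = - \frac{264739}{7}$ ($d = 2 - \frac{623038 - 358285}{7} = 2 - \frac{264753}{7} = - \frac{264739}{7} \approx -37820.0$)
$\frac{d}{-1589660} + \frac{\left(-366\right) \left(-103 + D{\left(3,7 \right)}\right)}{1090837} = - \frac{264739}{7 \left(-1589660\right)} + \frac{\left(-366\right) \left(-103 - 12\right)}{1090837} = \left(- \frac{264739}{7}\right) \left(- \frac{1}{1589660}\right) + - 366 \left(-103 - 12\right) \frac{1}{1090837} = \frac{264739}{11127620} + - 366 \left(-103 - 12\right) \frac{1}{1090837} = \frac{264739}{11127620} + \left(-366\right) \left(-115\right) \frac{1}{1090837} = \frac{264739}{11127620} + 42090 \cdot \frac{1}{1090837} = \frac{264739}{11127620} + \frac{42090}{1090837} = \frac{757148622343}{12138419617940}$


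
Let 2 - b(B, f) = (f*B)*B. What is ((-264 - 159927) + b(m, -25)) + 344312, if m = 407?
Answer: 4325348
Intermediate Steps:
b(B, f) = 2 - f*B² (b(B, f) = 2 - f*B*B = 2 - B*f*B = 2 - f*B²)
((-264 - 159927) + b(m, -25)) + 344312 = ((-264 - 159927) + (2 - 1*(-25)*407²)) + 344312 = (-160191 + (2 - 1*(-25)*165649)) + 344312 = (-160191 + (2 + 4141225)) + 344312 = (-160191 + 4141227) + 344312 = 3981036 + 344312 = 4325348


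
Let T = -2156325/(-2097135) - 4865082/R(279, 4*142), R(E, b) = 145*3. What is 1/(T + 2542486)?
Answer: 699045/1769494657871 ≈ 3.9505e-7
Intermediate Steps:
R(E, b) = 435
T = -7817467999/699045 (T = -2156325/(-2097135) - 4865082/435 = -2156325*(-1/2097135) - 4865082*1/435 = 143755/139809 - 1621694/145 = -7817467999/699045 ≈ -11183.)
1/(T + 2542486) = 1/(-7817467999/699045 + 2542486) = 1/(1769494657871/699045) = 699045/1769494657871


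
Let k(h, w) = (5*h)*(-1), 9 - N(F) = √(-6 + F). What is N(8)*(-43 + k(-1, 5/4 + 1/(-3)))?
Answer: -342 + 38*√2 ≈ -288.26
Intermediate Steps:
N(F) = 9 - √(-6 + F)
k(h, w) = -5*h
N(8)*(-43 + k(-1, 5/4 + 1/(-3))) = (9 - √(-6 + 8))*(-43 - 5*(-1)) = (9 - √2)*(-43 + 5) = (9 - √2)*(-38) = -342 + 38*√2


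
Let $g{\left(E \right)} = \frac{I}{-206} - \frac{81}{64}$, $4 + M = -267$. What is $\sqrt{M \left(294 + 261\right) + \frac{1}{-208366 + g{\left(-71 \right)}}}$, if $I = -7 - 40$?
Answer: $\frac{i \sqrt{31529145161028169653613}}{457851837} \approx 387.82 i$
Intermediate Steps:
$M = -271$ ($M = -4 - 267 = -271$)
$I = -47$ ($I = -7 - 40 = -47$)
$g{\left(E \right)} = - \frac{6839}{6592}$ ($g{\left(E \right)} = - \frac{47}{-206} - \frac{81}{64} = \left(-47\right) \left(- \frac{1}{206}\right) - \frac{81}{64} = \frac{47}{206} - \frac{81}{64} = - \frac{6839}{6592}$)
$\sqrt{M \left(294 + 261\right) + \frac{1}{-208366 + g{\left(-71 \right)}}} = \sqrt{- 271 \left(294 + 261\right) + \frac{1}{-208366 - \frac{6839}{6592}}} = \sqrt{\left(-271\right) 555 + \frac{1}{- \frac{1373555511}{6592}}} = \sqrt{-150405 - \frac{6592}{1373555511}} = \sqrt{- \frac{206589616638547}{1373555511}} = \frac{i \sqrt{31529145161028169653613}}{457851837}$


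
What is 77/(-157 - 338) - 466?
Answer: -20977/45 ≈ -466.16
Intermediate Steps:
77/(-157 - 338) - 466 = 77/(-495) - 466 = 77*(-1/495) - 466 = -7/45 - 466 = -20977/45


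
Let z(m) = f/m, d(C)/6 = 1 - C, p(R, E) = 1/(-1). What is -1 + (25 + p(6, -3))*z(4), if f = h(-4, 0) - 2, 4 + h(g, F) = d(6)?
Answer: -217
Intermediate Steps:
p(R, E) = -1
d(C) = 6 - 6*C (d(C) = 6*(1 - C) = 6 - 6*C)
h(g, F) = -34 (h(g, F) = -4 + (6 - 6*6) = -4 + (6 - 36) = -4 - 30 = -34)
f = -36 (f = -34 - 2 = -36)
z(m) = -36/m
-1 + (25 + p(6, -3))*z(4) = -1 + (25 - 1)*(-36/4) = -1 + 24*(-36*1/4) = -1 + 24*(-9) = -1 - 216 = -217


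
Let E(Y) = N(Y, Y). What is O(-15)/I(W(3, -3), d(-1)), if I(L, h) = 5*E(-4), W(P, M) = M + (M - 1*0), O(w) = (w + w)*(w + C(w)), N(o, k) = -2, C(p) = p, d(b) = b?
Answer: -90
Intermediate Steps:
O(w) = 4*w² (O(w) = (w + w)*(w + w) = (2*w)*(2*w) = 4*w²)
E(Y) = -2
W(P, M) = 2*M (W(P, M) = M + (M + 0) = M + M = 2*M)
I(L, h) = -10 (I(L, h) = 5*(-2) = -10)
O(-15)/I(W(3, -3), d(-1)) = (4*(-15)²)/(-10) = (4*225)*(-⅒) = 900*(-⅒) = -90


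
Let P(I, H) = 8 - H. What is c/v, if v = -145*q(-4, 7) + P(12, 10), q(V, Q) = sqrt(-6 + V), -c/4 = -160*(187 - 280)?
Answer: 59520/105127 - 4315200*I*sqrt(10)/105127 ≈ 0.56617 - 129.8*I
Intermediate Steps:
c = -59520 (c = -(-640)*(187 - 280) = -(-640)*(-93) = -4*14880 = -59520)
v = -2 - 145*I*sqrt(10) (v = -145*sqrt(-6 - 4) + (8 - 1*10) = -145*I*sqrt(10) + (8 - 10) = -145*I*sqrt(10) - 2 = -2 - 145*I*sqrt(10) ≈ -2.0 - 458.53*I)
c/v = -59520/(-2 - 145*I*sqrt(10))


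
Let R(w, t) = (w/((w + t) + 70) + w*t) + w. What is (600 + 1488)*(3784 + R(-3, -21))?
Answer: 184601124/23 ≈ 8.0261e+6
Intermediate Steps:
R(w, t) = w + t*w + w/(70 + t + w) (R(w, t) = (w/((t + w) + 70) + t*w) + w = (w/(70 + t + w) + t*w) + w = (t*w + w/(70 + t + w)) + w = w + t*w + w/(70 + t + w))
(600 + 1488)*(3784 + R(-3, -21)) = (600 + 1488)*(3784 - 3*(71 - 3 + (-21)² + 71*(-21) - 21*(-3))/(70 - 21 - 3)) = 2088*(3784 - 3*(71 - 3 + 441 - 1491 + 63)/46) = 2088*(3784 - 3*1/46*(-919)) = 2088*(3784 + 2757/46) = 2088*(176821/46) = 184601124/23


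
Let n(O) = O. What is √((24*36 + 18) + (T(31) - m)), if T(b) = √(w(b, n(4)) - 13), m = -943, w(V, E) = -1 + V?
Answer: √(1825 + √17) ≈ 42.768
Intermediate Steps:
T(b) = √(-14 + b) (T(b) = √((-1 + b) - 13) = √(-14 + b))
√((24*36 + 18) + (T(31) - m)) = √((24*36 + 18) + (√(-14 + 31) - 1*(-943))) = √((864 + 18) + (√17 + 943)) = √(882 + (943 + √17)) = √(1825 + √17)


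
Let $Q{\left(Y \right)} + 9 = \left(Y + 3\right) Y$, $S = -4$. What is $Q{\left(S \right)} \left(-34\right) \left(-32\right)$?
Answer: $-5440$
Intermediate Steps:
$Q{\left(Y \right)} = -9 + Y \left(3 + Y\right)$ ($Q{\left(Y \right)} = -9 + \left(Y + 3\right) Y = -9 + \left(3 + Y\right) Y = -9 + Y \left(3 + Y\right)$)
$Q{\left(S \right)} \left(-34\right) \left(-32\right) = \left(-9 + \left(-4\right)^{2} + 3 \left(-4\right)\right) \left(-34\right) \left(-32\right) = \left(-9 + 16 - 12\right) \left(-34\right) \left(-32\right) = \left(-5\right) \left(-34\right) \left(-32\right) = 170 \left(-32\right) = -5440$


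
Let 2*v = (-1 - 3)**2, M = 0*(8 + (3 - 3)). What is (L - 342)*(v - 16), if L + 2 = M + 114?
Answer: 1840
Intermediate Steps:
M = 0 (M = 0*(8 + 0) = 0*8 = 0)
L = 112 (L = -2 + (0 + 114) = -2 + 114 = 112)
v = 8 (v = (-1 - 3)**2/2 = (1/2)*(-4)**2 = (1/2)*16 = 8)
(L - 342)*(v - 16) = (112 - 342)*(8 - 16) = -230*(-8) = 1840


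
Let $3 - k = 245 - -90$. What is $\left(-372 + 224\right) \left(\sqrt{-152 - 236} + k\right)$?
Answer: $49136 - 296 i \sqrt{97} \approx 49136.0 - 2915.3 i$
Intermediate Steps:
$k = -332$ ($k = 3 - \left(245 - -90\right) = 3 - \left(245 + 90\right) = 3 - 335 = -332$)
$\left(-372 + 224\right) \left(\sqrt{-152 - 236} + k\right) = \left(-372 + 224\right) \left(\sqrt{-152 - 236} - 332\right) = - 148 \left(\sqrt{-388} - 332\right) = - 148 \left(2 i \sqrt{97} - 332\right) = - 148 \left(-332 + 2 i \sqrt{97}\right) = 49136 - 296 i \sqrt{97}$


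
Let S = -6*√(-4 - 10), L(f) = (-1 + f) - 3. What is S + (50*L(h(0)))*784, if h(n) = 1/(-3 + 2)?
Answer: -196000 - 6*I*√14 ≈ -1.96e+5 - 22.45*I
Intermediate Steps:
h(n) = -1 (h(n) = 1/(-1) = -1)
L(f) = -4 + f
S = -6*I*√14 ≈ -22.45*I
S + (50*L(h(0)))*784 = -6*I*√14 + (50*(-4 - 1))*784 = -6*I*√14 + (50*(-5))*784 = -6*I*√14 - 250*784 = -6*I*√14 - 196000 = -196000 - 6*I*√14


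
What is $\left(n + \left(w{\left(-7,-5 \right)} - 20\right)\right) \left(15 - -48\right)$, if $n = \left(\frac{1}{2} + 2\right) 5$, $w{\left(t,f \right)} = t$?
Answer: $- \frac{1827}{2} \approx -913.5$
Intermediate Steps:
$n = \frac{25}{2}$ ($n = \left(\frac{1}{2} + 2\right) 5 = \frac{5}{2} \cdot 5 = \frac{25}{2} \approx 12.5$)
$\left(n + \left(w{\left(-7,-5 \right)} - 20\right)\right) \left(15 - -48\right) = \left(\frac{25}{2} - 27\right) \left(15 - -48\right) = \left(\frac{25}{2} - 27\right) \left(15 + 48\right) = \left(\frac{25}{2} - 27\right) 63 = \left(- \frac{29}{2}\right) 63 = - \frac{1827}{2}$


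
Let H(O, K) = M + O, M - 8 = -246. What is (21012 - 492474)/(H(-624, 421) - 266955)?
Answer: 471462/267817 ≈ 1.7604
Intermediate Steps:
M = -238 (M = 8 - 246 = -238)
H(O, K) = -238 + O
(21012 - 492474)/(H(-624, 421) - 266955) = (21012 - 492474)/((-238 - 624) - 266955) = -471462/(-862 - 266955) = -471462/(-267817) = -471462*(-1/267817) = 471462/267817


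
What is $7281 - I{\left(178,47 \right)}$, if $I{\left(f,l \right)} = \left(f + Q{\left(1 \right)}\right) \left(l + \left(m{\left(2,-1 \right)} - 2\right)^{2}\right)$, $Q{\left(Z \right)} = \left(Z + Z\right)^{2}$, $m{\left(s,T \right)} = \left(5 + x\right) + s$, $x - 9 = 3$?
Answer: $-53871$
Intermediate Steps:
$x = 12$ ($x = 9 + 3 = 12$)
$m{\left(s,T \right)} = 17 + s$ ($m{\left(s,T \right)} = \left(5 + 12\right) + s = 17 + s$)
$Q{\left(Z \right)} = 4 Z^{2}$ ($Q{\left(Z \right)} = \left(2 Z\right)^{2} = 4 Z^{2}$)
$I{\left(f,l \right)} = \left(4 + f\right) \left(289 + l\right)$ ($I{\left(f,l \right)} = \left(f + 4 \cdot 1^{2}\right) \left(l + \left(\left(17 + 2\right) - 2\right)^{2}\right) = \left(f + 4 \cdot 1\right) \left(l + \left(19 - 2\right)^{2}\right) = \left(f + 4\right) \left(l + 17^{2}\right) = \left(4 + f\right) \left(l + 289\right) = \left(4 + f\right) \left(289 + l\right)$)
$7281 - I{\left(178,47 \right)} = 7281 - \left(1156 + 4 \cdot 47 + 289 \cdot 178 + 178 \cdot 47\right) = 7281 - \left(1156 + 188 + 51442 + 8366\right) = 7281 - 61152 = -53871$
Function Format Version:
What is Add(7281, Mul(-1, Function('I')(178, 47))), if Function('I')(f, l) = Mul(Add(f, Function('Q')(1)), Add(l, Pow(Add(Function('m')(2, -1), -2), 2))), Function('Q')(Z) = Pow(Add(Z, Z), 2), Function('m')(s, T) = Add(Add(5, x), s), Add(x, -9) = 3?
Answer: -53871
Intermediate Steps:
x = 12 (x = Add(9, 3) = 12)
Function('m')(s, T) = Add(17, s) (Function('m')(s, T) = Add(Add(5, 12), s) = Add(17, s))
Function('Q')(Z) = Mul(4, Pow(Z, 2)) (Function('Q')(Z) = Pow(Mul(2, Z), 2) = Mul(4, Pow(Z, 2)))
Function('I')(f, l) = Mul(Add(4, f), Add(289, l)) (Function('I')(f, l) = Mul(Add(f, Mul(4, Pow(1, 2))), Add(l, Pow(Add(Add(17, 2), -2), 2))) = Mul(Add(f, Mul(4, 1)), Add(l, Pow(Add(19, -2), 2))) = Mul(Add(f, 4), Add(l, Pow(17, 2))) = Mul(Add(4, f), Add(l, 289)) = Mul(Add(4, f), Add(289, l)))
Add(7281, Mul(-1, Function('I')(178, 47))) = Add(7281, Mul(-1, Add(1156, Mul(4, 47), Mul(289, 178), Mul(178, 47)))) = Add(7281, Mul(-1, Add(1156, 188, 51442, 8366))) = Add(7281, Mul(-1, 61152)) = Add(7281, -61152) = -53871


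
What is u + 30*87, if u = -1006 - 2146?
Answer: -542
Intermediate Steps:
u = -3152
u + 30*87 = -3152 + 30*87 = -3152 + 2610 = -542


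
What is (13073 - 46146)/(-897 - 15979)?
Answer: 33073/16876 ≈ 1.9598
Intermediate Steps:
(13073 - 46146)/(-897 - 15979) = -33073/(-16876) = -33073*(-1/16876) = 33073/16876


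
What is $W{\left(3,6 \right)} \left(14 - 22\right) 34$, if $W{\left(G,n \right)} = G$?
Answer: $-816$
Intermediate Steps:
$W{\left(3,6 \right)} \left(14 - 22\right) 34 = 3 \left(14 - 22\right) 34 = 3 \left(-8\right) 34 = \left(-24\right) 34 = -816$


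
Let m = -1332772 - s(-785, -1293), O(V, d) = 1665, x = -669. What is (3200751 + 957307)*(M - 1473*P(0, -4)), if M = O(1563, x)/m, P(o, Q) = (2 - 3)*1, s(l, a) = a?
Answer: 8155061531996316/1331479 ≈ 6.1248e+9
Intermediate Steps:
m = -1331479 (m = -1332772 - 1*(-1293) = -1332772 + 1293 = -1331479)
P(o, Q) = -1 (P(o, Q) = -1*1 = -1)
M = -1665/1331479 (M = 1665/(-1331479) = 1665*(-1/1331479) = -1665/1331479 ≈ -0.0012505)
(3200751 + 957307)*(M - 1473*P(0, -4)) = (3200751 + 957307)*(-1665/1331479 - 1473*(-1)) = 4158058*(-1665/1331479 + 1473) = 4158058*(1961266902/1331479) = 8155061531996316/1331479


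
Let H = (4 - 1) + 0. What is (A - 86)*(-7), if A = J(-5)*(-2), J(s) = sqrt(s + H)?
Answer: 602 + 14*I*sqrt(2) ≈ 602.0 + 19.799*I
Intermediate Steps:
H = 3 (H = 3 + 0 = 3)
J(s) = sqrt(3 + s) (J(s) = sqrt(s + 3) = sqrt(3 + s))
A = -2*I*sqrt(2) (A = sqrt(3 - 5)*(-2) = sqrt(-2)*(-2) = (I*sqrt(2))*(-2) = -2*I*sqrt(2) ≈ -2.8284*I)
(A - 86)*(-7) = (-2*I*sqrt(2) - 86)*(-7) = (-86 - 2*I*sqrt(2))*(-7) = 602 + 14*I*sqrt(2)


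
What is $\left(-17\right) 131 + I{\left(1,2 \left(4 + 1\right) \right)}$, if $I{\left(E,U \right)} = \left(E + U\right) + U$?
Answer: $-2206$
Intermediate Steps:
$I{\left(E,U \right)} = E + 2 U$
$\left(-17\right) 131 + I{\left(1,2 \left(4 + 1\right) \right)} = \left(-17\right) 131 + \left(1 + 2 \cdot 2 \left(4 + 1\right)\right) = -2227 + \left(1 + 2 \cdot 2 \cdot 5\right) = -2227 + \left(1 + 2 \cdot 10\right) = -2227 + \left(1 + 20\right) = -2227 + 21 = -2206$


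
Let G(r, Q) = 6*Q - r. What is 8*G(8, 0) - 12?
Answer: -76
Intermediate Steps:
G(r, Q) = -r + 6*Q
8*G(8, 0) - 12 = 8*(-1*8 + 6*0) - 12 = 8*(-8 + 0) - 12 = 8*(-8) - 12 = -64 - 12 = -76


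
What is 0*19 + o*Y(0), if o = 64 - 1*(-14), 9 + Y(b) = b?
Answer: -702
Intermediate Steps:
Y(b) = -9 + b
o = 78 (o = 64 + 14 = 78)
0*19 + o*Y(0) = 0*19 + 78*(-9 + 0) = 0 + 78*(-9) = 0 - 702 = -702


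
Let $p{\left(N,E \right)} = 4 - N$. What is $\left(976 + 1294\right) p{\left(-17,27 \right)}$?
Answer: $47670$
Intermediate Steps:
$\left(976 + 1294\right) p{\left(-17,27 \right)} = \left(976 + 1294\right) \left(4 - -17\right) = 2270 \left(4 + 17\right) = 2270 \cdot 21 = 47670$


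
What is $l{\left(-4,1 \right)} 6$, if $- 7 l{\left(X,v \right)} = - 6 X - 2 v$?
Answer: $- \frac{132}{7} \approx -18.857$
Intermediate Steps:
$l{\left(X,v \right)} = \frac{2 v}{7} + \frac{6 X}{7}$ ($l{\left(X,v \right)} = - \frac{- 6 X - 2 v}{7} = \frac{2 v}{7} + \frac{6 X}{7}$)
$l{\left(-4,1 \right)} 6 = \left(\frac{2}{7} \cdot 1 + \frac{6}{7} \left(-4\right)\right) 6 = \left(\frac{2}{7} - \frac{24}{7}\right) 6 = \left(- \frac{22}{7}\right) 6 = - \frac{132}{7}$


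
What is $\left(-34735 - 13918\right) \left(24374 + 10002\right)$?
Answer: $-1672495528$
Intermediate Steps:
$\left(-34735 - 13918\right) \left(24374 + 10002\right) = \left(-48653\right) 34376 = -1672495528$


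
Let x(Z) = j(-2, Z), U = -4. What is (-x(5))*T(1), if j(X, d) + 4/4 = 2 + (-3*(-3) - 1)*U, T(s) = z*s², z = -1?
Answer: -31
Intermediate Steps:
T(s) = -s²
j(X, d) = -31 (j(X, d) = -1 + (2 + (-3*(-3) - 1)*(-4)) = -1 + (2 + (9 - 1)*(-4)) = -1 + (2 + 8*(-4)) = -1 + (2 - 32) = -1 - 30 = -31)
x(Z) = -31
(-x(5))*T(1) = (-1*(-31))*(-1*1²) = 31*(-1*1) = 31*(-1) = -31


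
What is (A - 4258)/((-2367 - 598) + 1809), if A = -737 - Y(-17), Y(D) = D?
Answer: 2489/578 ≈ 4.3062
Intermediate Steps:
A = -720 (A = -737 - 1*(-17) = -737 + 17 = -720)
(A - 4258)/((-2367 - 598) + 1809) = (-720 - 4258)/((-2367 - 598) + 1809) = -4978/(-2965 + 1809) = -4978/(-1156) = -4978*(-1/1156) = 2489/578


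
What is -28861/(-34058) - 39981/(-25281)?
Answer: 697102613/287006766 ≈ 2.4289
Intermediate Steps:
-28861/(-34058) - 39981/(-25281) = -28861*(-1/34058) - 39981*(-1/25281) = 28861/34058 + 13327/8427 = 697102613/287006766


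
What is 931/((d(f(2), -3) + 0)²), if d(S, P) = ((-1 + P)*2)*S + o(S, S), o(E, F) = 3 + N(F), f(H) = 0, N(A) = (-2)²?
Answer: 19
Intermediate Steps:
N(A) = 4
o(E, F) = 7 (o(E, F) = 3 + 4 = 7)
d(S, P) = 7 + S*(-2 + 2*P) (d(S, P) = ((-1 + P)*2)*S + 7 = (-2 + 2*P)*S + 7 = S*(-2 + 2*P) + 7 = 7 + S*(-2 + 2*P))
931/((d(f(2), -3) + 0)²) = 931/(((7 - 2*0 + 2*(-3)*0) + 0)²) = 931/(((7 + 0 + 0) + 0)²) = 931/((7 + 0)²) = 931/(7²) = 931/49 = 931*(1/49) = 19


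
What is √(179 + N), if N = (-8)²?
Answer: 9*√3 ≈ 15.588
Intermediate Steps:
N = 64
√(179 + N) = √(179 + 64) = √243 = 9*√3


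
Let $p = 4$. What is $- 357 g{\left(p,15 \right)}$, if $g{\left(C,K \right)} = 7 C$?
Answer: $-9996$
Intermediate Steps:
$- 357 g{\left(p,15 \right)} = - 357 \cdot 7 \cdot 4 = \left(-357\right) 28 = -9996$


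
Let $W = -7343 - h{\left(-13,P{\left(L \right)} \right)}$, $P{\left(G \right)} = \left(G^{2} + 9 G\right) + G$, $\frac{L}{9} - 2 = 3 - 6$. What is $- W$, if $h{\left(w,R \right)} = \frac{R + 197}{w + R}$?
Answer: $\frac{80679}{11} \approx 7334.5$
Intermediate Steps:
$L = -9$ ($L = 18 + 9 \left(3 - 6\right) = 18 + 9 \left(-3\right) = 18 - 27 = -9$)
$P{\left(G \right)} = G^{2} + 10 G$
$h{\left(w,R \right)} = \frac{197 + R}{R + w}$
$W = - \frac{80679}{11}$ ($W = -7343 - \frac{197 - 9 \left(10 - 9\right)}{- 9 \left(10 - 9\right) - 13} = -7343 - \frac{197 - 9}{\left(-9\right) 1 - 13} = -7343 - \frac{197 - 9}{-9 - 13} = -7343 - \frac{1}{-22} \cdot 188 = -7343 - \left(- \frac{1}{22}\right) 188 = -7343 - - \frac{94}{11} = -7343 + \frac{94}{11} = - \frac{80679}{11} \approx -7334.5$)
$- W = \left(-1\right) \left(- \frac{80679}{11}\right) = \frac{80679}{11}$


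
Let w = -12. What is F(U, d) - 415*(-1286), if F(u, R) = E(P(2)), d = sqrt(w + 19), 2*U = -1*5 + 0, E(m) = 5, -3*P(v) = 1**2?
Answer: 533695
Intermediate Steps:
P(v) = -1/3 (P(v) = -1/3*1**2 = -1/3*1 = -1/3)
U = -5/2 (U = (-1*5 + 0)/2 = (-5 + 0)/2 = (1/2)*(-5) = -5/2 ≈ -2.5000)
d = sqrt(7) (d = sqrt(-12 + 19) = sqrt(7) ≈ 2.6458)
F(u, R) = 5
F(U, d) - 415*(-1286) = 5 - 415*(-1286) = 5 + 533690 = 533695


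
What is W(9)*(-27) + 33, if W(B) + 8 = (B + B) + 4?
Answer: -345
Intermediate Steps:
W(B) = -4 + 2*B (W(B) = -8 + ((B + B) + 4) = -8 + (2*B + 4) = -8 + (4 + 2*B) = -4 + 2*B)
W(9)*(-27) + 33 = (-4 + 2*9)*(-27) + 33 = (-4 + 18)*(-27) + 33 = 14*(-27) + 33 = -378 + 33 = -345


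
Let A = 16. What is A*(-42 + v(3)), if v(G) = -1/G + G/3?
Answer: -1984/3 ≈ -661.33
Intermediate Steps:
v(G) = -1/G + G/3 (v(G) = -1/G + G*(1/3) = -1/G + G/3)
A*(-42 + v(3)) = 16*(-42 + (-1/3 + (1/3)*3)) = 16*(-42 + (-1*1/3 + 1)) = 16*(-42 + (-1/3 + 1)) = 16*(-42 + 2/3) = 16*(-124/3) = -1984/3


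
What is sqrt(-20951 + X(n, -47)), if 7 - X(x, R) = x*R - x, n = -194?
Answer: 4*I*sqrt(1891) ≈ 173.94*I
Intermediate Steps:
X(x, R) = 7 + x - R*x (X(x, R) = 7 - (x*R - x) = 7 - (R*x - x) = 7 - (-x + R*x) = 7 + (x - R*x) = 7 + x - R*x)
sqrt(-20951 + X(n, -47)) = sqrt(-20951 + (7 - 194 - 1*(-47)*(-194))) = sqrt(-20951 + (7 - 194 - 9118)) = sqrt(-20951 - 9305) = sqrt(-30256) = 4*I*sqrt(1891)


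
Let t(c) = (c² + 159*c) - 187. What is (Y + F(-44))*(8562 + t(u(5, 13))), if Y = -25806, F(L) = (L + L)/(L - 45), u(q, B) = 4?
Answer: -20731823442/89 ≈ -2.3294e+8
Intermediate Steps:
F(L) = 2*L/(-45 + L) (F(L) = (2*L)/(-45 + L) = 2*L/(-45 + L))
t(c) = -187 + c² + 159*c
(Y + F(-44))*(8562 + t(u(5, 13))) = (-25806 + 2*(-44)/(-45 - 44))*(8562 + (-187 + 4² + 159*4)) = (-25806 + 2*(-44)/(-89))*(8562 + (-187 + 16 + 636)) = (-25806 + 2*(-44)*(-1/89))*(8562 + 465) = (-25806 + 88/89)*9027 = -2296646/89*9027 = -20731823442/89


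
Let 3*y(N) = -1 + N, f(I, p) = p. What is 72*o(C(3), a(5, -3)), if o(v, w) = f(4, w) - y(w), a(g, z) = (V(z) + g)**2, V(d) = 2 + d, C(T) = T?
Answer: 792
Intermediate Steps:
y(N) = -1/3 + N/3 (y(N) = (-1 + N)/3 = -1/3 + N/3)
a(g, z) = (2 + g + z)**2 (a(g, z) = ((2 + z) + g)**2 = (2 + g + z)**2)
o(v, w) = 1/3 + 2*w/3 (o(v, w) = w - (-1/3 + w/3) = w + (1/3 - w/3) = 1/3 + 2*w/3)
72*o(C(3), a(5, -3)) = 72*(1/3 + 2*(2 + 5 - 3)**2/3) = 72*(1/3 + (2/3)*4**2) = 72*(1/3 + (2/3)*16) = 72*(1/3 + 32/3) = 72*11 = 792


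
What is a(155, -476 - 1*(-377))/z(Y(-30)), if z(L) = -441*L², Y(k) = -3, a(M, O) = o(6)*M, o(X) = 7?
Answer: -155/567 ≈ -0.27337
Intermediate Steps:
a(M, O) = 7*M
a(155, -476 - 1*(-377))/z(Y(-30)) = (7*155)/((-441*(-3)²)) = 1085/((-441*9)) = 1085/(-3969) = 1085*(-1/3969) = -155/567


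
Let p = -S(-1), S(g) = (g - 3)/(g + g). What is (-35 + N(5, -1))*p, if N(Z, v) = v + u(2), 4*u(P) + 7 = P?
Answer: 149/2 ≈ 74.500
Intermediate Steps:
u(P) = -7/4 + P/4
S(g) = (-3 + g)/(2*g) (S(g) = (-3 + g)/((2*g)) = (-3 + g)*(1/(2*g)) = (-3 + g)/(2*g))
N(Z, v) = -5/4 + v (N(Z, v) = v + (-7/4 + (¼)*2) = v + (-7/4 + ½) = v - 5/4 = -5/4 + v)
p = -2 (p = -(-3 - 1)/(2*(-1)) = -(-1)*(-4)/2 = -1*2 = -2)
(-35 + N(5, -1))*p = (-35 + (-5/4 - 1))*(-2) = (-35 - 9/4)*(-2) = -149/4*(-2) = 149/2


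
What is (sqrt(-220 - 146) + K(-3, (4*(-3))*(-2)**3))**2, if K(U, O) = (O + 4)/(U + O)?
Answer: -3155534/8649 + 200*I*sqrt(366)/93 ≈ -364.84 + 41.142*I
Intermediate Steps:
K(U, O) = (4 + O)/(O + U)
(sqrt(-220 - 146) + K(-3, (4*(-3))*(-2)**3))**2 = (sqrt(-220 - 146) + (4 + (4*(-3))*(-2)**3)/((4*(-3))*(-2)**3 - 3))**2 = (sqrt(-366) + (4 - 12*(-8))/(-12*(-8) - 3))**2 = (I*sqrt(366) + (4 + 96)/(96 - 3))**2 = (I*sqrt(366) + 100/93)**2 = (100/93 + I*sqrt(366))**2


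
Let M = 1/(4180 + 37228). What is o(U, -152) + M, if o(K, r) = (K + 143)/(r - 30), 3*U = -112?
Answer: -6562895/11304384 ≈ -0.58056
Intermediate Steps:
U = -112/3 (U = (1/3)*(-112) = -112/3 ≈ -37.333)
o(K, r) = (143 + K)/(-30 + r)
M = 1/41408 ≈ 2.4150e-5
o(U, -152) + M = (143 - 112/3)/(-30 - 152) + 1/41408 = (317/3)/(-182) + 1/41408 = -1/182*317/3 + 1/41408 = -317/546 + 1/41408 = -6562895/11304384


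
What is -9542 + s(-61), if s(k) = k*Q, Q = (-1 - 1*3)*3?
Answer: -8810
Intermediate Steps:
Q = -12 (Q = (-1 - 3)*3 = -4*3 = -12)
s(k) = -12*k (s(k) = k*(-12) = -12*k)
-9542 + s(-61) = -9542 - 12*(-61) = -9542 + 732 = -8810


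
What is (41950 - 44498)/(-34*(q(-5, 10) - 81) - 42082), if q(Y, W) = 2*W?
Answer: 637/10002 ≈ 0.063687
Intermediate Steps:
(41950 - 44498)/(-34*(q(-5, 10) - 81) - 42082) = (41950 - 44498)/(-34*(2*10 - 81) - 42082) = -2548/(-34*(20 - 81) - 42082) = -2548/(-34*(-61) - 42082) = -2548/(2074 - 42082) = -2548/(-40008) = -2548*(-1/40008) = 637/10002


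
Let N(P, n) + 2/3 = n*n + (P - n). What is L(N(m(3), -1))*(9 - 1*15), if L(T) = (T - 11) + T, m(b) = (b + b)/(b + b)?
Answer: 38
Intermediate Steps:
m(b) = 1 (m(b) = (2*b)/((2*b)) = (2*b)*(1/(2*b)) = 1)
N(P, n) = -⅔ + P + n² - n (N(P, n) = -⅔ + (n*n + (P - n)) = -⅔ + (n² + (P - n)) = -⅔ + (P + n² - n) = -⅔ + P + n² - n)
L(T) = -11 + 2*T (L(T) = (-11 + T) + T = -11 + 2*T)
L(N(m(3), -1))*(9 - 1*15) = (-11 + 2*(-⅔ + 1 + (-1)² - 1*(-1)))*(9 - 1*15) = (-11 + 2*(-⅔ + 1 + 1 + 1))*(9 - 15) = (-11 + 2*(7/3))*(-6) = (-11 + 14/3)*(-6) = -19/3*(-6) = 38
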